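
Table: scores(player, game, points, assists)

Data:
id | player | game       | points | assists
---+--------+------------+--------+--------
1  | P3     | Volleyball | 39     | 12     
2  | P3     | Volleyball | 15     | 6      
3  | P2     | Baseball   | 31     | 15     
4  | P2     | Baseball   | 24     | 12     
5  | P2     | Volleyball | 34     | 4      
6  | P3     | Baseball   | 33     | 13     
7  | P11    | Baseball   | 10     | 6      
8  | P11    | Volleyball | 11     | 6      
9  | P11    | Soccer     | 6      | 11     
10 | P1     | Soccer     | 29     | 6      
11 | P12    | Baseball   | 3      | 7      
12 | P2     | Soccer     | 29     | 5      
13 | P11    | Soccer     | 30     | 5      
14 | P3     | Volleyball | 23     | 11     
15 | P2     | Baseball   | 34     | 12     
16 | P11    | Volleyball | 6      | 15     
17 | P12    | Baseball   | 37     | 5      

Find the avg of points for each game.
SELECT game, AVG(points) as result
FROM scores
GROUP BY game

Result:
  Baseball: 24.57
  Soccer: 23.50
  Volleyball: 21.33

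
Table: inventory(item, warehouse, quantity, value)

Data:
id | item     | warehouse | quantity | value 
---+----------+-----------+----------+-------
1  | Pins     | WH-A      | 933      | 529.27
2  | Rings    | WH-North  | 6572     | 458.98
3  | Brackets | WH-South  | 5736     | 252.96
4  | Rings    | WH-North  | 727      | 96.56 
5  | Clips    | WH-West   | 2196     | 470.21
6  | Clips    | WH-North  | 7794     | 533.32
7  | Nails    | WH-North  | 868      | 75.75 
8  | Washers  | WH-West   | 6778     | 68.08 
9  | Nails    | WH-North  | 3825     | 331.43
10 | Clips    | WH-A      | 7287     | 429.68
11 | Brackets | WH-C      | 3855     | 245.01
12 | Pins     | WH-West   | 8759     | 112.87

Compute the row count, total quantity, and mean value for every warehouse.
SELECT warehouse,
       COUNT(*) as cnt,
       SUM(quantity) as total_quantity,
       AVG(value) as avg_value
FROM inventory
GROUP BY warehouse

Result:
  WH-A: 2 records, 8220 total quantity, 479.48 avg value
  WH-C: 1 records, 3855 total quantity, 245.01 avg value
  WH-North: 5 records, 19786 total quantity, 299.21 avg value
  WH-South: 1 records, 5736 total quantity, 252.96 avg value
  WH-West: 3 records, 17733 total quantity, 217.05 avg value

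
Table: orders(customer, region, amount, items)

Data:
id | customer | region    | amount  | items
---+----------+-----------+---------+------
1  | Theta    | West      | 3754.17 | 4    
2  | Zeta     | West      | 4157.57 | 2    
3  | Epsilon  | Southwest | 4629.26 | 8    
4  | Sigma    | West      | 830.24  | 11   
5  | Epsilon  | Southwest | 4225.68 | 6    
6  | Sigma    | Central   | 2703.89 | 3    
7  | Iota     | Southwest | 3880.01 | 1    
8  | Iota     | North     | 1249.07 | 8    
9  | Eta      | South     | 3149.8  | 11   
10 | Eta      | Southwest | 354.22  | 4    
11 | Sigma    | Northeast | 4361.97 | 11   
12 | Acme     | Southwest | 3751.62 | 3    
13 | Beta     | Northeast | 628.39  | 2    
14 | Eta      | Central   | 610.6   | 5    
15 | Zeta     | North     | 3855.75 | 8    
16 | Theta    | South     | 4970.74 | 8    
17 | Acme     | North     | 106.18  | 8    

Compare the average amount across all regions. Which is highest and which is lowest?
SELECT region, AVG(amount)
FROM orders
GROUP BY region
ORDER BY AVG(amount)

All groups:
  Central: 1657.25
  North: 1737.00
  Northeast: 2495.18
  West: 2913.99
  Southwest: 3368.16
  South: 4060.27

Highest: South (4060.27)
Lowest: Central (1657.25)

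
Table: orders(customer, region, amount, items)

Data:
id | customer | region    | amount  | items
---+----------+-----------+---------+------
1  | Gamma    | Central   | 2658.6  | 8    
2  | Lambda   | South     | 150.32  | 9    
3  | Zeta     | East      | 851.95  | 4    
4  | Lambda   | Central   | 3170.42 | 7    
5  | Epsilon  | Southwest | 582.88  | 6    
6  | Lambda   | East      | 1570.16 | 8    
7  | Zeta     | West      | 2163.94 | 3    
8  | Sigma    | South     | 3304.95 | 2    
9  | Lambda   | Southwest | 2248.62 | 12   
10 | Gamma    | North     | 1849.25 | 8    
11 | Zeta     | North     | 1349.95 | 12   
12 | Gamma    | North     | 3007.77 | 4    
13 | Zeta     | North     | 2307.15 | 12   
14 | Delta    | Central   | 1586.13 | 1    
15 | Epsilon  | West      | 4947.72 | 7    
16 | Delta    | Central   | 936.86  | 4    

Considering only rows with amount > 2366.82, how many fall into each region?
SELECT region, COUNT(*)
FROM orders
WHERE amount > 2366.82
GROUP BY region

Note: WHERE filters rows before grouping.

Result:
  Central: 2
  North: 1
  South: 1
  West: 1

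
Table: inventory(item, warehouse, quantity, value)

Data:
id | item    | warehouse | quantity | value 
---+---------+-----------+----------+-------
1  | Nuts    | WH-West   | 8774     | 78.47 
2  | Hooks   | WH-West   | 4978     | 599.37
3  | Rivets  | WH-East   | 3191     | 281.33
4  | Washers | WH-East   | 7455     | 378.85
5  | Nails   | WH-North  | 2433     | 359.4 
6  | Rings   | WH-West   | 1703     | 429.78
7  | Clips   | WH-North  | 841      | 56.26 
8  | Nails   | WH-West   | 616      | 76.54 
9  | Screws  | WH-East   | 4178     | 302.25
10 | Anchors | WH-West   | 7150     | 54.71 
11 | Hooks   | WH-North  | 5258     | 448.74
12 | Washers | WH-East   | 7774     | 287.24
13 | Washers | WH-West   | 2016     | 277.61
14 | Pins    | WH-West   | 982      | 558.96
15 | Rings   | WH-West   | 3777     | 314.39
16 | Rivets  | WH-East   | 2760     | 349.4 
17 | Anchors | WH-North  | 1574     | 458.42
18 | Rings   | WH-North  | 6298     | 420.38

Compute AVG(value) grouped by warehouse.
SELECT warehouse, AVG(value) as result
FROM inventory
GROUP BY warehouse

Result:
  WH-East: 319.81
  WH-North: 348.64
  WH-West: 298.73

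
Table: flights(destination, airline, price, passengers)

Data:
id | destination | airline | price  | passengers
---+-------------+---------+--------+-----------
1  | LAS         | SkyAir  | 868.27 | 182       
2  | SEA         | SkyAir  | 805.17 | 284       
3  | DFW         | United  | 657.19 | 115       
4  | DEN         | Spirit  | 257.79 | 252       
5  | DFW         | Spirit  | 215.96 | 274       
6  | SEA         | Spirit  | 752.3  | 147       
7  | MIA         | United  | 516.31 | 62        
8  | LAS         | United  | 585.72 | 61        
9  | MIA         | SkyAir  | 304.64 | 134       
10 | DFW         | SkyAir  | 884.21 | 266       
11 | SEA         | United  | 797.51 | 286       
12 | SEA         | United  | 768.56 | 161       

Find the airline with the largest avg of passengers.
SELECT airline, AVG(passengers) as val
FROM flights
GROUP BY airline
ORDER BY val DESC
LIMIT 1

Result: Spirit with avg(passengers) = 224.33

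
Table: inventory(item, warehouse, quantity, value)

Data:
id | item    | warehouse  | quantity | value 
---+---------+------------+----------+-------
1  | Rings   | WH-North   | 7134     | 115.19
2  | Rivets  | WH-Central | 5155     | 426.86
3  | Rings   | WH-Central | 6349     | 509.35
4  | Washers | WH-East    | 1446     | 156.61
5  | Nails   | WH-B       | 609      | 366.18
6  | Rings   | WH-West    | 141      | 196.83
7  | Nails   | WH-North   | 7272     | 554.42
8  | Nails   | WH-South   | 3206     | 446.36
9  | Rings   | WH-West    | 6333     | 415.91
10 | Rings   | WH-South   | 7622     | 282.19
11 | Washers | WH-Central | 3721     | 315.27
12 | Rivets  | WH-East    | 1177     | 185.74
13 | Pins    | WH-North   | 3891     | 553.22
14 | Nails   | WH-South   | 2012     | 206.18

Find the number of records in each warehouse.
SELECT warehouse, COUNT(*) as count
FROM inventory
GROUP BY warehouse

Result:
  WH-B: 1
  WH-Central: 3
  WH-East: 2
  WH-North: 3
  WH-South: 3
  WH-West: 2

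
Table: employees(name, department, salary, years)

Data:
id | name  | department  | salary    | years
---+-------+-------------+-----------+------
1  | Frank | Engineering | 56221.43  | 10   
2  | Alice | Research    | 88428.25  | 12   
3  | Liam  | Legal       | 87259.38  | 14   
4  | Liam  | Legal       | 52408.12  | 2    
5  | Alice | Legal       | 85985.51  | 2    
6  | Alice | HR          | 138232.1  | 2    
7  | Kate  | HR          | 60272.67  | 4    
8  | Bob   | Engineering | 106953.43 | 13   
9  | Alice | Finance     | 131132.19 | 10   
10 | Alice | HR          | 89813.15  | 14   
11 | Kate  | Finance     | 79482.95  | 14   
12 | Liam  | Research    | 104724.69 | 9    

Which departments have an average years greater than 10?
SELECT department, AVG(years)
FROM employees
GROUP BY department
HAVING AVG(years) > 10

Result:
  Engineering: avg=11.50
  Finance: avg=12.00
  Research: avg=10.50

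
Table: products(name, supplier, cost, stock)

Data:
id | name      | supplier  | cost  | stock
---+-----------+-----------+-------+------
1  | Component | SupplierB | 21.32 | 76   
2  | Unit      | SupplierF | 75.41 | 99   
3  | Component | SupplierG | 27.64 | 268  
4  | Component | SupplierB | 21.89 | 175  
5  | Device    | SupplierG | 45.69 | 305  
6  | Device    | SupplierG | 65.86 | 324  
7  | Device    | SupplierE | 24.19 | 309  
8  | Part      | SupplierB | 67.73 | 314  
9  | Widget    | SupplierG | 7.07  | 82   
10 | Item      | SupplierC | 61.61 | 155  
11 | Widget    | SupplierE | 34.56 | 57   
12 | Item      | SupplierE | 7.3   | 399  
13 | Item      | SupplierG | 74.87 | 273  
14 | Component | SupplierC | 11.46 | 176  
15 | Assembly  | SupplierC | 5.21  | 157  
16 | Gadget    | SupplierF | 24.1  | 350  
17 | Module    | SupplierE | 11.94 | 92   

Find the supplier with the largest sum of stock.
SELECT supplier, SUM(stock) as val
FROM products
GROUP BY supplier
ORDER BY val DESC
LIMIT 1

Result: SupplierG with sum(stock) = 1252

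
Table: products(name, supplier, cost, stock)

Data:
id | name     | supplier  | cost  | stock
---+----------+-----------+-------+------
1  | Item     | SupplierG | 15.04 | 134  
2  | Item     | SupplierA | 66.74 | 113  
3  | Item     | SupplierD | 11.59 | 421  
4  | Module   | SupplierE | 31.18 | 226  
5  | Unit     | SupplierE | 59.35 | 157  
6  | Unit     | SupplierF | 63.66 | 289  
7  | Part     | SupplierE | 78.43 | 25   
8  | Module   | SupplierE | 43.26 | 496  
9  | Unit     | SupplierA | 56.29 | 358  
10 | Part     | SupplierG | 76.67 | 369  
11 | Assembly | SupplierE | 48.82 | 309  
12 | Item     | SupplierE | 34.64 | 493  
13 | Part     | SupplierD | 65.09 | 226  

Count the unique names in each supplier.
SELECT supplier, COUNT(DISTINCT name)
FROM products
GROUP BY supplier

Result:
  SupplierA: 2 distinct
  SupplierD: 2 distinct
  SupplierE: 5 distinct
  SupplierF: 1 distinct
  SupplierG: 2 distinct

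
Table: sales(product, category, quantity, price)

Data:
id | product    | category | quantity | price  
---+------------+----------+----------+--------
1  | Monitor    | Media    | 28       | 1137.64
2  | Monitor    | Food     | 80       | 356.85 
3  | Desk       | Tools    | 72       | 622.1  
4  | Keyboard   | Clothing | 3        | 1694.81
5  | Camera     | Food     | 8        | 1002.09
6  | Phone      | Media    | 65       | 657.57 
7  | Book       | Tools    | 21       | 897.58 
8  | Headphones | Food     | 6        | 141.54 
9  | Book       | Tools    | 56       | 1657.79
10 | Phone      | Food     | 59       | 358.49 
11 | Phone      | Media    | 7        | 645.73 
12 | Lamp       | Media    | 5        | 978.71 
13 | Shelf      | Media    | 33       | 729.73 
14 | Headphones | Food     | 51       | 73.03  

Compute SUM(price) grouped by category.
SELECT category, SUM(price) as result
FROM sales
GROUP BY category

Result:
  Clothing: 1694.81
  Food: 1932.00
  Media: 4149.38
  Tools: 3177.47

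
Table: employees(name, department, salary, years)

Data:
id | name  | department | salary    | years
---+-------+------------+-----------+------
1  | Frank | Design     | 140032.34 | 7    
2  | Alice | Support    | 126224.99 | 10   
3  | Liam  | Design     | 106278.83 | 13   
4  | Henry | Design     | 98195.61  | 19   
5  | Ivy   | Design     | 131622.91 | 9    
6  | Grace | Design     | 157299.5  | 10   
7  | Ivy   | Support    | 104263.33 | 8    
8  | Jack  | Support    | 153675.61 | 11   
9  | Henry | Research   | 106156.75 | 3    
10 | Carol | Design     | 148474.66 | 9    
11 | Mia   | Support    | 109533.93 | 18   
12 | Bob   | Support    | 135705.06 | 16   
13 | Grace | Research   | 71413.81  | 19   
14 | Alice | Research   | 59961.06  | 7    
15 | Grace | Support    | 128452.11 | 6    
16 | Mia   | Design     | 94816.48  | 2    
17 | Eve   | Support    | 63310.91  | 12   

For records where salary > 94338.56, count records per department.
SELECT department, COUNT(*)
FROM employees
WHERE salary > 94338.56
GROUP BY department

Note: WHERE filters rows before grouping.

Result:
  Design: 7
  Research: 1
  Support: 6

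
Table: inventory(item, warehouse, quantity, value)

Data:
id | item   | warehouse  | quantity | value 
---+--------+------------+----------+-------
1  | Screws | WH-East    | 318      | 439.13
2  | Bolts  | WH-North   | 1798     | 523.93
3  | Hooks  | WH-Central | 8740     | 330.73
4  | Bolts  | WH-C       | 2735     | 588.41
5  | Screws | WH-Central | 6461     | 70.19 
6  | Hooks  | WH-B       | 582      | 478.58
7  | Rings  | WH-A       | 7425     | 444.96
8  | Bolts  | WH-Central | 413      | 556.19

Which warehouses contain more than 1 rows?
SELECT warehouse, COUNT(*) as cnt
FROM inventory
GROUP BY warehouse
HAVING COUNT(*) > 1

Result:
  WH-Central: 3

Note: HAVING filters groups after aggregation, WHERE filters rows before.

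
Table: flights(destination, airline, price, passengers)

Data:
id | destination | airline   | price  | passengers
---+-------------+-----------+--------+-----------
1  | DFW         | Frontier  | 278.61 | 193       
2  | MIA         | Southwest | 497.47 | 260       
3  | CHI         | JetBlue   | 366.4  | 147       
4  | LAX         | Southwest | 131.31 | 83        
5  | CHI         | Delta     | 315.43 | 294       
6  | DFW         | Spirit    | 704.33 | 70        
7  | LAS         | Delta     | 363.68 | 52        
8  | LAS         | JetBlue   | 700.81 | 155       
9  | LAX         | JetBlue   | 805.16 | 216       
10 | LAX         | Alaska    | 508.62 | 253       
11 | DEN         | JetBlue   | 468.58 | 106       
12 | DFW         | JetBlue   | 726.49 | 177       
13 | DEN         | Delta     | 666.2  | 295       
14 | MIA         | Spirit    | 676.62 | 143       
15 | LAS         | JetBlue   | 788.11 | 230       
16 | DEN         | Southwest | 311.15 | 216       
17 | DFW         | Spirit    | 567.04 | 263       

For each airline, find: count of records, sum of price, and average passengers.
SELECT airline,
       COUNT(*) as cnt,
       SUM(price) as total_price,
       AVG(passengers) as avg_passengers
FROM flights
GROUP BY airline

Result:
  Alaska: 1 records, 508.62 total price, 253.00 avg passengers
  Delta: 3 records, 1345.31 total price, 213.67 avg passengers
  Frontier: 1 records, 278.61 total price, 193.00 avg passengers
  JetBlue: 6 records, 3855.55 total price, 171.83 avg passengers
  Southwest: 3 records, 939.93 total price, 186.33 avg passengers
  Spirit: 3 records, 1947.99 total price, 158.67 avg passengers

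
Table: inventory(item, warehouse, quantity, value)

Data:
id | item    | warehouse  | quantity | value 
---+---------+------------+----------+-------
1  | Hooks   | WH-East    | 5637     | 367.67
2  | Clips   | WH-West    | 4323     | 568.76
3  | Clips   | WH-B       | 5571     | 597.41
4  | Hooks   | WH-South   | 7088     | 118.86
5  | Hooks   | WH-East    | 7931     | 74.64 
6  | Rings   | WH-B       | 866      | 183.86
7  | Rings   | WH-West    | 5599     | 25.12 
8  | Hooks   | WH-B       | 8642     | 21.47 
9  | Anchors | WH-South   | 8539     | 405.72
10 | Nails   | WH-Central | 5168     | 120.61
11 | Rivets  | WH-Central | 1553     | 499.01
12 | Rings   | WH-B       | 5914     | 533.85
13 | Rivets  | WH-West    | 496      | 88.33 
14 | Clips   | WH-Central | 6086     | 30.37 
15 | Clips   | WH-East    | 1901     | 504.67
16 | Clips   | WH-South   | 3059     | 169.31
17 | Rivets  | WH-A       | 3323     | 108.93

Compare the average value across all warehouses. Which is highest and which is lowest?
SELECT warehouse, AVG(value)
FROM inventory
GROUP BY warehouse
ORDER BY AVG(value)

All groups:
  WH-A: 108.93
  WH-Central: 216.66
  WH-West: 227.40
  WH-South: 231.30
  WH-East: 315.66
  WH-B: 334.15

Highest: WH-B (334.15)
Lowest: WH-A (108.93)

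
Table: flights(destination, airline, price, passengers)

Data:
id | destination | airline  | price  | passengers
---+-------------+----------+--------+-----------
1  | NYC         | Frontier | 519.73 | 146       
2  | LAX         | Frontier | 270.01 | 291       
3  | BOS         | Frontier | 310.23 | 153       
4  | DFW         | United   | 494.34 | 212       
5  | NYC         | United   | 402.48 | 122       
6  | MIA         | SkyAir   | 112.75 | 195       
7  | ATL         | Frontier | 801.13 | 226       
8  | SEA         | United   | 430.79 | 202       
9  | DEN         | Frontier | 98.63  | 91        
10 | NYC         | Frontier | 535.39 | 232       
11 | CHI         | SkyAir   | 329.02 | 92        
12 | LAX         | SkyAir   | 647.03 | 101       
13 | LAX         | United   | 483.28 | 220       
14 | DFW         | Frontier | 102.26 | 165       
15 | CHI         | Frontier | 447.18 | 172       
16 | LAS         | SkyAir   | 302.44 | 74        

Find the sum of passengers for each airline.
SELECT airline, SUM(passengers) as result
FROM flights
GROUP BY airline

Result:
  Frontier: 1476
  SkyAir: 462
  United: 756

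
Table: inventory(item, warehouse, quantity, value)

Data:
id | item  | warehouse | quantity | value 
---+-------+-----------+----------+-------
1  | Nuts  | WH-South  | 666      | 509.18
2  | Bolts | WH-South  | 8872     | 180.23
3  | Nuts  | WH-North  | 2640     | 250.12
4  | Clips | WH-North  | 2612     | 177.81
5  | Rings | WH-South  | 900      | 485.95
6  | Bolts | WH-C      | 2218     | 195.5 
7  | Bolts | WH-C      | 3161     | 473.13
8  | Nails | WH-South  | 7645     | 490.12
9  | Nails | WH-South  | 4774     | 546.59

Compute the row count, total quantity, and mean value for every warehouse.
SELECT warehouse,
       COUNT(*) as cnt,
       SUM(quantity) as total_quantity,
       AVG(value) as avg_value
FROM inventory
GROUP BY warehouse

Result:
  WH-C: 2 records, 5379 total quantity, 334.32 avg value
  WH-North: 2 records, 5252 total quantity, 213.97 avg value
  WH-South: 5 records, 22857 total quantity, 442.41 avg value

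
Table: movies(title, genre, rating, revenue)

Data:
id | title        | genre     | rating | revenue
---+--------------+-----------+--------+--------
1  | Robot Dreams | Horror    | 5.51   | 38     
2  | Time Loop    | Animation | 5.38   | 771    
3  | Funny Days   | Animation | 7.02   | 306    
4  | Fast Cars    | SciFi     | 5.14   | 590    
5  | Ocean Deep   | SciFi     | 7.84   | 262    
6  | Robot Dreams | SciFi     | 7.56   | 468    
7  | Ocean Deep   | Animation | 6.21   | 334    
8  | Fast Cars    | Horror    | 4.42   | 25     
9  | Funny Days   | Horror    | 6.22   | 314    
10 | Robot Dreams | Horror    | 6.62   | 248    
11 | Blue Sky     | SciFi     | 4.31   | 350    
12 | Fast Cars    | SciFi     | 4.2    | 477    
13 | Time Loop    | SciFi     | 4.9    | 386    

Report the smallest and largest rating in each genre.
SELECT genre, MIN(rating), MAX(rating)
FROM movies
GROUP BY genre

Result:
  Animation: min=5.38, max=7.02
  Horror: min=4.42, max=6.62
  SciFi: min=4.20, max=7.84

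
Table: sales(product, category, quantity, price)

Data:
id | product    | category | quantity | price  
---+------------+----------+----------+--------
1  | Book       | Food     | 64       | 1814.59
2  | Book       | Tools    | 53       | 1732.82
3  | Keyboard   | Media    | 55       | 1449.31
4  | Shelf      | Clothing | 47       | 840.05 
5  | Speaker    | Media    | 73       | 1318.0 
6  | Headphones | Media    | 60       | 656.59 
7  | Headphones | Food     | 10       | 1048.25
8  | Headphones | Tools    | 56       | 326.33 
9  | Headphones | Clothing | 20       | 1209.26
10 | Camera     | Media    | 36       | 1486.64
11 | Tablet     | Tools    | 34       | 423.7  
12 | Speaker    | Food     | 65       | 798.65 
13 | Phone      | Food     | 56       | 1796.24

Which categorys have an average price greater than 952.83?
SELECT category, AVG(price)
FROM sales
GROUP BY category
HAVING AVG(price) > 952.83

Result:
  Clothing: avg=1024.66
  Food: avg=1364.43
  Media: avg=1227.64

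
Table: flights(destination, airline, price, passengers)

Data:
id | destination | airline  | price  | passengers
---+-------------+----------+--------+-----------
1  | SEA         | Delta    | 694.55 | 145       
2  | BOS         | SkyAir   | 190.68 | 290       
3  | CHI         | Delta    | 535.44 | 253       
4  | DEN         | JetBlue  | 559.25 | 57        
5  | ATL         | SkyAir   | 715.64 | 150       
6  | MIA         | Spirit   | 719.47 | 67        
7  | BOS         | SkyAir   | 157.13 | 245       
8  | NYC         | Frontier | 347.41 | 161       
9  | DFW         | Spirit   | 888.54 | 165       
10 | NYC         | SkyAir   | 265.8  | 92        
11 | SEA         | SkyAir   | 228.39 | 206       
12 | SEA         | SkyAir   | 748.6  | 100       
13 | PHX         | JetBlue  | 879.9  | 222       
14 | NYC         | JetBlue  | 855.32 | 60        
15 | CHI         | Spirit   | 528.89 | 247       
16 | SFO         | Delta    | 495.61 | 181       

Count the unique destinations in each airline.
SELECT airline, COUNT(DISTINCT destination)
FROM flights
GROUP BY airline

Result:
  Delta: 3 distinct
  Frontier: 1 distinct
  JetBlue: 3 distinct
  SkyAir: 4 distinct
  Spirit: 3 distinct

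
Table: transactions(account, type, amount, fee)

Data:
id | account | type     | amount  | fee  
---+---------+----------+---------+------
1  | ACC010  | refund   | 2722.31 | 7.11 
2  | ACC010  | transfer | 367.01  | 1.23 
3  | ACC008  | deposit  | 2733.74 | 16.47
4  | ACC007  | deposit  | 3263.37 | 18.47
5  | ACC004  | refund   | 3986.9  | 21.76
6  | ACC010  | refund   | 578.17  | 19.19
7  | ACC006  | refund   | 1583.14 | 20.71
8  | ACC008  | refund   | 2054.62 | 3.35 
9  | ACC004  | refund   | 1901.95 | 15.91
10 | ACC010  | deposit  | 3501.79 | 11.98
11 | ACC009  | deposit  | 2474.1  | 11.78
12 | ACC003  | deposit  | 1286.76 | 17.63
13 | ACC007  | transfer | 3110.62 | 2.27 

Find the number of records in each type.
SELECT type, COUNT(*) as count
FROM transactions
GROUP BY type

Result:
  deposit: 5
  refund: 6
  transfer: 2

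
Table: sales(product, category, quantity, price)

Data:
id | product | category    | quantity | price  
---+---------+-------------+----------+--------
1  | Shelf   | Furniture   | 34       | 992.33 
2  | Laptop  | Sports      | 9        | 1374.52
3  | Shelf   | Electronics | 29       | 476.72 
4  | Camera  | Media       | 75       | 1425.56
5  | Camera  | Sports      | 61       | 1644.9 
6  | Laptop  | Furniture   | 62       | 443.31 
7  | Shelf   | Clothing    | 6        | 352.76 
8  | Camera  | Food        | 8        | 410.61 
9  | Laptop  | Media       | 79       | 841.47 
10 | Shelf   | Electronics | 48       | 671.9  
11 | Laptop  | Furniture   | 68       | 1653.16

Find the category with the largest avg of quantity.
SELECT category, AVG(quantity) as val
FROM sales
GROUP BY category
ORDER BY val DESC
LIMIT 1

Result: Media with avg(quantity) = 77.00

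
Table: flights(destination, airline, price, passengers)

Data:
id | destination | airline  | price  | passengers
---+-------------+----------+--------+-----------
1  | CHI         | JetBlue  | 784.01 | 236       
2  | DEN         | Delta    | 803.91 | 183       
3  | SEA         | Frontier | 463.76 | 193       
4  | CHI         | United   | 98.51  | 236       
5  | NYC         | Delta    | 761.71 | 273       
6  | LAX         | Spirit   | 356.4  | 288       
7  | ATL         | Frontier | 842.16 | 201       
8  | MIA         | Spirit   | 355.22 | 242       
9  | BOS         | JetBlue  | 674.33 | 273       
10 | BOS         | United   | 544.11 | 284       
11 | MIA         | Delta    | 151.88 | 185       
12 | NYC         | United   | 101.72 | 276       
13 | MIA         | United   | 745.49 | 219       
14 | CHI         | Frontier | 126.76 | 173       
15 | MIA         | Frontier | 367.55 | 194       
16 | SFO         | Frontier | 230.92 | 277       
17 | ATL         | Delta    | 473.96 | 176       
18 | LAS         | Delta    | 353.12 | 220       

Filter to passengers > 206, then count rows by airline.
SELECT airline, COUNT(*)
FROM flights
WHERE passengers > 206
GROUP BY airline

Note: WHERE filters rows before grouping.

Result:
  Delta: 2
  Frontier: 1
  JetBlue: 2
  Spirit: 2
  United: 4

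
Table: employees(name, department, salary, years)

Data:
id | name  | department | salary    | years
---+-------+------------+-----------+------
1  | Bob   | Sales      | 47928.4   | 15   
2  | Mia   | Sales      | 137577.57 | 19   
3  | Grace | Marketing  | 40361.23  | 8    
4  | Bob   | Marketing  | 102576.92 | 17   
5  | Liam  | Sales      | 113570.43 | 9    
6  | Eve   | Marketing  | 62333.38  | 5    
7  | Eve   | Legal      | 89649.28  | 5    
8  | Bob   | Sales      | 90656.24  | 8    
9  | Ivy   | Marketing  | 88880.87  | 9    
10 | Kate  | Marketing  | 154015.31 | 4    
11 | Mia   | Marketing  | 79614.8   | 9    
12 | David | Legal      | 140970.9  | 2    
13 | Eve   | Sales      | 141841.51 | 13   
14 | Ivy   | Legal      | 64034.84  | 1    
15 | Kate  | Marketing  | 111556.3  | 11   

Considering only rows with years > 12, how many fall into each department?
SELECT department, COUNT(*)
FROM employees
WHERE years > 12
GROUP BY department

Note: WHERE filters rows before grouping.

Result:
  Marketing: 1
  Sales: 3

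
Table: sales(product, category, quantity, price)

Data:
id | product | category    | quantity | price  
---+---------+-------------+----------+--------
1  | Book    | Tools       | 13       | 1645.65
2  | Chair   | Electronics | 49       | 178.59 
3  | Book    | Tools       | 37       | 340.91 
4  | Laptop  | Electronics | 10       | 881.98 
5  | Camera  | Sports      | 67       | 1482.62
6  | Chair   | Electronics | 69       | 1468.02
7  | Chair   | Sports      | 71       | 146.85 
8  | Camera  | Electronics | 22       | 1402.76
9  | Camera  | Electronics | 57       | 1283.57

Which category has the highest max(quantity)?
SELECT category, MAX(quantity) as val
FROM sales
GROUP BY category
ORDER BY val DESC
LIMIT 1

Result: Sports with max(quantity) = 71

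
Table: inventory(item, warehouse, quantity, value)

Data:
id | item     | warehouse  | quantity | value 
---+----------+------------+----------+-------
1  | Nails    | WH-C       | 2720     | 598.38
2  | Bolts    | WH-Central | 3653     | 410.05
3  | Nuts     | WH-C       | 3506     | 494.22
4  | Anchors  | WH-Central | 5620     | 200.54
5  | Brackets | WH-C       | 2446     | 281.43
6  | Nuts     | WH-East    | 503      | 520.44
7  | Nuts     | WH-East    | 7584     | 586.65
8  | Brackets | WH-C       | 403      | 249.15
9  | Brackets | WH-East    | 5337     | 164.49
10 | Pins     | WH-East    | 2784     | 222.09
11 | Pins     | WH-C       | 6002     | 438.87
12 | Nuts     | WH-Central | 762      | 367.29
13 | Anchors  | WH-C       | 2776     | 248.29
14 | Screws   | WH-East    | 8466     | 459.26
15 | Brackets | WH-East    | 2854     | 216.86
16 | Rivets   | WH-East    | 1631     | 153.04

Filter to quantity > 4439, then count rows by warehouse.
SELECT warehouse, COUNT(*)
FROM inventory
WHERE quantity > 4439
GROUP BY warehouse

Note: WHERE filters rows before grouping.

Result:
  WH-C: 1
  WH-Central: 1
  WH-East: 3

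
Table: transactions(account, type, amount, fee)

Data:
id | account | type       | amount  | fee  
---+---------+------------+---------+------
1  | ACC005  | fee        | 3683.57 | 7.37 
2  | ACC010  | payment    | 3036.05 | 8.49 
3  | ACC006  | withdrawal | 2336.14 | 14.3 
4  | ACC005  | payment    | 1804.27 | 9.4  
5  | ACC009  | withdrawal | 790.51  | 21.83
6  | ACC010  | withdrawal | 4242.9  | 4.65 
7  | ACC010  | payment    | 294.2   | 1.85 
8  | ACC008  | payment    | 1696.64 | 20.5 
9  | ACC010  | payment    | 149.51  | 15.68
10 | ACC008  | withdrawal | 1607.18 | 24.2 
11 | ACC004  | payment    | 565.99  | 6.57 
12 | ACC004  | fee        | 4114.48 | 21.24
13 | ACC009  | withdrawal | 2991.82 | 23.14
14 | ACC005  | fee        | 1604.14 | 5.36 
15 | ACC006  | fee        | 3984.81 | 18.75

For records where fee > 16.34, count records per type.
SELECT type, COUNT(*)
FROM transactions
WHERE fee > 16.34
GROUP BY type

Note: WHERE filters rows before grouping.

Result:
  fee: 2
  payment: 1
  withdrawal: 3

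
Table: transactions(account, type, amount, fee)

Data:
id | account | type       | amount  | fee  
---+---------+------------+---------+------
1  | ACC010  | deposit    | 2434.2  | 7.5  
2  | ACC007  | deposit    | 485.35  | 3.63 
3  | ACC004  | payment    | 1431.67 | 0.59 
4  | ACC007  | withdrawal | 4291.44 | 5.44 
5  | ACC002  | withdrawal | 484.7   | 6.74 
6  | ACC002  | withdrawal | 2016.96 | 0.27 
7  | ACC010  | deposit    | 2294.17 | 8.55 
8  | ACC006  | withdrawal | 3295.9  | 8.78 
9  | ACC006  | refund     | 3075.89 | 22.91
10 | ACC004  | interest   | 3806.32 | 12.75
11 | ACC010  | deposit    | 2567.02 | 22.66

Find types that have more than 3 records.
SELECT type, COUNT(*) as cnt
FROM transactions
GROUP BY type
HAVING COUNT(*) > 3

Result:
  deposit: 4
  withdrawal: 4

Note: HAVING filters groups after aggregation, WHERE filters rows before.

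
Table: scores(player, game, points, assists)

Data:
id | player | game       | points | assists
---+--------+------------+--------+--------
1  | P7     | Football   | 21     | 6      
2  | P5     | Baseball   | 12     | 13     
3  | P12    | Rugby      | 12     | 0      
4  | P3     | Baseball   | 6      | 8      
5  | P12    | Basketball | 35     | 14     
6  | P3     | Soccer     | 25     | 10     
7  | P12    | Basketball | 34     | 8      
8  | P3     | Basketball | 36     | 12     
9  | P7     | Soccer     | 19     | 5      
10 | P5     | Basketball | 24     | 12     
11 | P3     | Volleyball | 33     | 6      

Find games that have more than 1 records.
SELECT game, COUNT(*) as cnt
FROM scores
GROUP BY game
HAVING COUNT(*) > 1

Result:
  Baseball: 2
  Basketball: 4
  Soccer: 2

Note: HAVING filters groups after aggregation, WHERE filters rows before.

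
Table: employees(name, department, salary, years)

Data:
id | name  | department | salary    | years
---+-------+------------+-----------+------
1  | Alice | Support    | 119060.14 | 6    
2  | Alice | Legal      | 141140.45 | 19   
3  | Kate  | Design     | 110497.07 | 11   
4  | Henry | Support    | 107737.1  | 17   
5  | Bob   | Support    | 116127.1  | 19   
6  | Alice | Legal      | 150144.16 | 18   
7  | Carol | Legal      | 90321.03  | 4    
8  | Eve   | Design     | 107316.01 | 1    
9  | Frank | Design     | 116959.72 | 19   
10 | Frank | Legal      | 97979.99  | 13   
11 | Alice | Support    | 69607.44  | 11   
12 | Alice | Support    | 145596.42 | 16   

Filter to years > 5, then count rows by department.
SELECT department, COUNT(*)
FROM employees
WHERE years > 5
GROUP BY department

Note: WHERE filters rows before grouping.

Result:
  Design: 2
  Legal: 3
  Support: 5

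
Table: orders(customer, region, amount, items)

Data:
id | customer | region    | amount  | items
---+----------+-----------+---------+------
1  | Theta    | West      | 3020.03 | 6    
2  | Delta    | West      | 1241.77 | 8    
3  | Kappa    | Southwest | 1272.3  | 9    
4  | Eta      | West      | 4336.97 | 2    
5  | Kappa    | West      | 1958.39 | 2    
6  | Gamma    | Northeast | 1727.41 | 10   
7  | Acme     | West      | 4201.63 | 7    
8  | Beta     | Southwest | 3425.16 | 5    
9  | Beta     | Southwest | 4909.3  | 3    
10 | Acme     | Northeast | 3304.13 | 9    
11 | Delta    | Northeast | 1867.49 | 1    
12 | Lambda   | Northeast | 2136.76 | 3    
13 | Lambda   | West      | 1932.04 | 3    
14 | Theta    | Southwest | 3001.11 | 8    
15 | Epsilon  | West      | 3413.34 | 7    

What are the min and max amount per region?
SELECT region, MIN(amount), MAX(amount)
FROM orders
GROUP BY region

Result:
  Northeast: min=1727.41, max=3304.13
  Southwest: min=1272.30, max=4909.30
  West: min=1241.77, max=4336.97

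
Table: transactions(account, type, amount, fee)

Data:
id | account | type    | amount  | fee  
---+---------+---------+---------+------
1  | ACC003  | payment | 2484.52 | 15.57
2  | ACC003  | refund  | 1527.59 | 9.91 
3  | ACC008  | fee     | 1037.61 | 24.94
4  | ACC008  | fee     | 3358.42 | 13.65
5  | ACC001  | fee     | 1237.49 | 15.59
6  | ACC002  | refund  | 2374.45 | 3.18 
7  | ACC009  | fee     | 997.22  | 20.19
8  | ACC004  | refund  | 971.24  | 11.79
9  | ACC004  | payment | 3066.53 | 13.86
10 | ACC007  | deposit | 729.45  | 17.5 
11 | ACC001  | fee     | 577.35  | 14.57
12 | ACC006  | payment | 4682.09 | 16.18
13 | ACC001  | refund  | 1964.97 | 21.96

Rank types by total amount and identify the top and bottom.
SELECT type, SUM(amount)
FROM transactions
GROUP BY type
ORDER BY SUM(amount)

All groups:
  deposit: 729.45
  refund: 6838.25
  fee: 7208.09
  payment: 10233.14

Highest: payment (10233.14)
Lowest: deposit (729.45)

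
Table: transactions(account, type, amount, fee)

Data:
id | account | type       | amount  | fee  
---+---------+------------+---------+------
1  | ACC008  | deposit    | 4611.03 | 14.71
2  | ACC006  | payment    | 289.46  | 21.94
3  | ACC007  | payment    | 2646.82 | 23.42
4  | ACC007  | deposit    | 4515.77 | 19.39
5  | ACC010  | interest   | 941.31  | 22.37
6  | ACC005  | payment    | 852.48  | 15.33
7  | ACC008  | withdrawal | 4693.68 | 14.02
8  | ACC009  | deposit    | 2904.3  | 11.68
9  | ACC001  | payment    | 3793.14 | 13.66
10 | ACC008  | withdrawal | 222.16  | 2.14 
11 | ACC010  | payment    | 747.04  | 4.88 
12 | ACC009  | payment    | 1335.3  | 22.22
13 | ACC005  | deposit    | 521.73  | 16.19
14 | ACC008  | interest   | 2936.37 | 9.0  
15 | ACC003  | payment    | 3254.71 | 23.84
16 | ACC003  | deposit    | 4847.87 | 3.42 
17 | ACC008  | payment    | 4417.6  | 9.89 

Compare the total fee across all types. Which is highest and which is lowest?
SELECT type, SUM(fee)
FROM transactions
GROUP BY type
ORDER BY SUM(fee)

All groups:
  withdrawal: 16.16
  interest: 31.37
  deposit: 65.39
  payment: 135.18

Highest: payment (135.18)
Lowest: withdrawal (16.16)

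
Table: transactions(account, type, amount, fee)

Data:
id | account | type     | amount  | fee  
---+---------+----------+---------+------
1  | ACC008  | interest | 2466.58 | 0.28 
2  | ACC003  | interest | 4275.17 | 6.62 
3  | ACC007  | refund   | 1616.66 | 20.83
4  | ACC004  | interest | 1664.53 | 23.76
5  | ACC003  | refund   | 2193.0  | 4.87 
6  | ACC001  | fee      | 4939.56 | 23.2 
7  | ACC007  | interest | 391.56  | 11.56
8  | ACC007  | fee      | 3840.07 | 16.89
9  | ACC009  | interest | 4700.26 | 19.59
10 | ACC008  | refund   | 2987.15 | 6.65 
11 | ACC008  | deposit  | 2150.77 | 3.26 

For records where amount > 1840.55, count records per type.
SELECT type, COUNT(*)
FROM transactions
WHERE amount > 1840.55
GROUP BY type

Note: WHERE filters rows before grouping.

Result:
  deposit: 1
  fee: 2
  interest: 3
  refund: 2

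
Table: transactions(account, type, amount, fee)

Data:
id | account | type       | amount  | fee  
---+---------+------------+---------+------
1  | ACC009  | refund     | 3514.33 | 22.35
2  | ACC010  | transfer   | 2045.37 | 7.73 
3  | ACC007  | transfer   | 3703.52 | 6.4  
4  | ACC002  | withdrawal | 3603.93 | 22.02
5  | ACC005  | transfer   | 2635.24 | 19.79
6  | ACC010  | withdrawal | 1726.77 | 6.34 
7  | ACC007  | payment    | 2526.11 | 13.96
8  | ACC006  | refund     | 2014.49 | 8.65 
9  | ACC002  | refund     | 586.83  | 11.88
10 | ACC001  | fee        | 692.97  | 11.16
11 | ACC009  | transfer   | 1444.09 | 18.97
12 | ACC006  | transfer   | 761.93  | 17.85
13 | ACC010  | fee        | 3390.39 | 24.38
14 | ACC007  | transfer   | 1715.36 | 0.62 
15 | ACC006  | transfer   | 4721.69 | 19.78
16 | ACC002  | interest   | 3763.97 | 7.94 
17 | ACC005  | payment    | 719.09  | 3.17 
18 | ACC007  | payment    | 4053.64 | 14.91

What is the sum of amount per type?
SELECT type, SUM(amount) as result
FROM transactions
GROUP BY type

Result:
  fee: 4083.36
  interest: 3763.97
  payment: 7298.84
  refund: 6115.65
  transfer: 17027.20
  withdrawal: 5330.70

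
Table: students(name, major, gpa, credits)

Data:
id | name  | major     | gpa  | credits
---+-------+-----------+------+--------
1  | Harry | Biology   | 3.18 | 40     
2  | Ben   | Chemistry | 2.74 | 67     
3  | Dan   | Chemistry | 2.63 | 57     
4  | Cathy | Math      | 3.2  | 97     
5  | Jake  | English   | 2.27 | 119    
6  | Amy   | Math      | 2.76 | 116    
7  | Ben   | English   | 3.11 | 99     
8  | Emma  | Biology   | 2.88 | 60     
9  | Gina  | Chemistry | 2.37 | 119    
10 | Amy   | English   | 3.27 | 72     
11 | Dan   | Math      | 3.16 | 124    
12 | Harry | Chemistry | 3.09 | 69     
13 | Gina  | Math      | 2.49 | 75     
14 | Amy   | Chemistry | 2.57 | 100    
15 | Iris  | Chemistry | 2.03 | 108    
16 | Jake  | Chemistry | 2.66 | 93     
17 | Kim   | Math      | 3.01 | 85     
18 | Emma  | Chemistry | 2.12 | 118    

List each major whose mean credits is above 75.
SELECT major, AVG(credits)
FROM students
GROUP BY major
HAVING AVG(credits) > 75

Result:
  Chemistry: avg=91.38
  English: avg=96.67
  Math: avg=99.40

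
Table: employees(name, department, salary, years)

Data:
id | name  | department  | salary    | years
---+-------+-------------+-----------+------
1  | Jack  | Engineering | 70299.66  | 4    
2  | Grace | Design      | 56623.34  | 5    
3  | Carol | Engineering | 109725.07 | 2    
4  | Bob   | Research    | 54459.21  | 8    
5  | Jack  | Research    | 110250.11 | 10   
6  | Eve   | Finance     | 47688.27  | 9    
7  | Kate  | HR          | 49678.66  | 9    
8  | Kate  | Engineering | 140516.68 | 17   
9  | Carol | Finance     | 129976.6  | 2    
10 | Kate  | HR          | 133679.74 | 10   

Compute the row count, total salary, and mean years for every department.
SELECT department,
       COUNT(*) as cnt,
       SUM(salary) as total_salary,
       AVG(years) as avg_years
FROM employees
GROUP BY department

Result:
  Design: 1 records, 56623.34 total salary, 5.00 avg years
  Engineering: 3 records, 320541.41 total salary, 7.67 avg years
  Finance: 2 records, 177664.87 total salary, 5.50 avg years
  HR: 2 records, 183358.40 total salary, 9.50 avg years
  Research: 2 records, 164709.32 total salary, 9.00 avg years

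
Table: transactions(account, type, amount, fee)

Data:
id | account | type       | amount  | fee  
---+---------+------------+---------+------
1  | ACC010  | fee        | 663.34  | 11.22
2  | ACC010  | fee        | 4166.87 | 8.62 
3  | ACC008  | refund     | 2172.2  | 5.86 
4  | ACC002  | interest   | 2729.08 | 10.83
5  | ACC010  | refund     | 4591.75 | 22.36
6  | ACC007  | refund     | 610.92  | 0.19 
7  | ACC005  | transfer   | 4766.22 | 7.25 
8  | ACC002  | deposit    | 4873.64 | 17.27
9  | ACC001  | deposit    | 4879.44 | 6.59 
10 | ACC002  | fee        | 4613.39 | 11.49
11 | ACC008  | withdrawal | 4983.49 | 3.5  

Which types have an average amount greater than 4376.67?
SELECT type, AVG(amount)
FROM transactions
GROUP BY type
HAVING AVG(amount) > 4376.67

Result:
  deposit: avg=4876.54
  transfer: avg=4766.22
  withdrawal: avg=4983.49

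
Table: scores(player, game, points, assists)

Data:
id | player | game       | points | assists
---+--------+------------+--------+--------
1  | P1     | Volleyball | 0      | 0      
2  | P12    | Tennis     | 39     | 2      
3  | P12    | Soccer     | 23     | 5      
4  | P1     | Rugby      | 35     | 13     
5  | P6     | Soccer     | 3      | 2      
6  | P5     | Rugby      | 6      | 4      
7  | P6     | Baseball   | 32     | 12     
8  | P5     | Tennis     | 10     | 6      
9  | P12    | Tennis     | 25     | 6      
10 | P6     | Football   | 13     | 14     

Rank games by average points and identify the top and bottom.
SELECT game, AVG(points)
FROM scores
GROUP BY game
ORDER BY AVG(points)

All groups:
  Volleyball: 0.00
  Football: 13.00
  Soccer: 13.00
  Rugby: 20.50
  Tennis: 24.67
  Baseball: 32.00

Highest: Baseball (32.00)
Lowest: Volleyball (0.00)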